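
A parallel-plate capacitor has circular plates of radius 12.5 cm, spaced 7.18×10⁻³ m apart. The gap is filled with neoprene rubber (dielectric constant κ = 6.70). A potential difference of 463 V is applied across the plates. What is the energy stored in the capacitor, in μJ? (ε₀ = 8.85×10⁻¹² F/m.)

43.5 μJ

A = π(12.5 cm)² = 4.91×10⁻² m².
C = κε₀A/d = 6.70 × 8.85×10⁻¹² × 4.91×10⁻² / 7.18×10⁻³ = 4.05×10⁻¹⁰ F.
U = ½CV² = ½ × 4.05×10⁻¹⁰ × (463)² = 4.35×10⁻⁵ J.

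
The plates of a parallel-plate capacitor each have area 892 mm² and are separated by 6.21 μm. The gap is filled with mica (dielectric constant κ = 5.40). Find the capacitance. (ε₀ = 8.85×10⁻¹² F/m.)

C ≈ 6.86 nF

A = 892 mm² = 8.92×10⁻⁴ m².
C = κε₀A/d = 5.40 × 8.85×10⁻¹² × 8.92×10⁻⁴ / 6.21×10⁻⁶ = 6.86×10⁻⁹ F.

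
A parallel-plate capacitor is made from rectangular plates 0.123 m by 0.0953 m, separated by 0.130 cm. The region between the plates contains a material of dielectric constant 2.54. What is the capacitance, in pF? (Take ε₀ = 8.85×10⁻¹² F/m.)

A = 0.123 × 0.0953 m² = 1.17×10⁻² m².
C = κε₀A/d = 2.54 × 8.85×10⁻¹² × 1.17×10⁻² / 1.30×10⁻³ = 2.03×10⁻¹⁰ F.

C ≈ 203 pF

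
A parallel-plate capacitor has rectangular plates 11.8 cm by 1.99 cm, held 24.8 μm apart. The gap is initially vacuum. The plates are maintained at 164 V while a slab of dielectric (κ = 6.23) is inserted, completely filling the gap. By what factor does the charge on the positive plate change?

Battery connected ⇒ V is held fixed.
C₂ = 6.23 C₁ and Q = CV, so Q₂/Q₁ = C₂/C₁ = 6.23.

6.23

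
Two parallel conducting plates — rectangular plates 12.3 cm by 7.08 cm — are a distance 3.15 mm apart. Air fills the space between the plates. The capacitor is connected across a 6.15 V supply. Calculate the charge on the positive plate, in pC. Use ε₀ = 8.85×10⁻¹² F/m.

150 pC

A = 12.3 × 7.08 cm² = 8.71×10⁻³ m².
C = ε₀A/d = 8.85×10⁻¹² × 8.71×10⁻³ / 3.15×10⁻³ = 2.45×10⁻¹¹ F.
Q = CV = 2.45×10⁻¹¹ × 6.15 = 1.50×10⁻¹⁰ C.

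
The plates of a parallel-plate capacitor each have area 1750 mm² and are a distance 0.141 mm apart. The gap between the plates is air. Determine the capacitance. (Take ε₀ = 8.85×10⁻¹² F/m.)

A = 1750 mm² = 1.75×10⁻³ m².
C = ε₀A/d = 8.85×10⁻¹² × 1.75×10⁻³ / 1.41×10⁻⁴ = 1.10×10⁻¹⁰ F.

110 pF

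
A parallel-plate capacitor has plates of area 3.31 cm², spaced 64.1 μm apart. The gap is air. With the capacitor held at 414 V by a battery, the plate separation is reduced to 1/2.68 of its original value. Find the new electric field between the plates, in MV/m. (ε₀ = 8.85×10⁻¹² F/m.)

E ≈ 17.3 MV/m

A = 3.31 cm² = 3.31×10⁻⁴ m².
Initially C₁ = ε₀A/d = 8.85×10⁻¹² × 3.31×10⁻⁴ / 6.41×10⁻⁵ = 4.57×10⁻¹¹ F.
E₁ = 6.46×10⁶ V/m.
Battery connected ⇒ V is held fixed. E = V/d, so E₂/E₁ = d₁/d₂ = 2.68.
E₂ = 2.68 × 6.46×10⁶ = 1.73×10⁷ V/m.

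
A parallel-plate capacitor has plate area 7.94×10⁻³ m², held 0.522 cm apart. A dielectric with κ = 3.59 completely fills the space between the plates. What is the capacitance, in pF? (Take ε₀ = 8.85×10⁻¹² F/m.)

C ≈ 48.3 pF

C = κε₀A/d = 3.59 × 8.85×10⁻¹² × 7.94×10⁻³ / 5.22×10⁻³ = 4.83×10⁻¹¹ F.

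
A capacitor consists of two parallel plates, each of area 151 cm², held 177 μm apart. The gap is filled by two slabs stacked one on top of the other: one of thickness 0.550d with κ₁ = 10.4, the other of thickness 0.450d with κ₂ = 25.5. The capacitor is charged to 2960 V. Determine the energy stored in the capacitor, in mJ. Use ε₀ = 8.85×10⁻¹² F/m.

46.9 mJ

A = 151 cm² = 1.51×10⁻² m².
Stacked slabs ⇒ two capacitors in series, each with the full plate area.
C₁ = κ₁ε₀A/d₁ = 10.4 × 8.85×10⁻¹² × 1.51×10⁻² / 9.73×10⁻⁵ = 1.43×10⁻⁸ F.
C₂ = κ₂ε₀A/d₂ = 25.5 × 8.85×10⁻¹² × 1.51×10⁻² / 7.96×10⁻⁵ = 4.28×10⁻⁸ F.
C = (1/C₁ + 1/C₂)⁻¹ = 1.07×10⁻⁸ F.
U = ½CV² = ½ × 1.07×10⁻⁸ × (2960)² = 4.69×10⁻² J.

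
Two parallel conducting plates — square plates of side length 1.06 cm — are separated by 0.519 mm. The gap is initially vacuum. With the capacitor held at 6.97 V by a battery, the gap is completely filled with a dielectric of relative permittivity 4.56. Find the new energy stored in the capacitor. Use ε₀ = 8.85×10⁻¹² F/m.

U ≈ 212 pJ

A = (1.06 cm)² = 1.12×10⁻⁴ m².
Initially C₁ = ε₀A/d = 8.85×10⁻¹² × 1.12×10⁻⁴ / 5.19×10⁻⁴ = 1.92×10⁻¹² F.
U₁ = 4.65×10⁻¹¹ J.
Battery connected ⇒ V is held fixed. C₂ = 4.56 C₁ and U = ½CV², so U₂/U₁ = C₂/C₁ = 4.56.
U₂ = 4.56 × 4.65×10⁻¹¹ = 2.12×10⁻¹⁰ J.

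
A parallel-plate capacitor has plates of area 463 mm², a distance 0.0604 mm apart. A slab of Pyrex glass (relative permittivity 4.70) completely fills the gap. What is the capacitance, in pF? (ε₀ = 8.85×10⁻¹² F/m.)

A = 463 mm² = 4.63×10⁻⁴ m².
C = κε₀A/d = 4.70 × 8.85×10⁻¹² × 4.63×10⁻⁴ / 6.04×10⁻⁵ = 3.19×10⁻¹⁰ F.

319 pF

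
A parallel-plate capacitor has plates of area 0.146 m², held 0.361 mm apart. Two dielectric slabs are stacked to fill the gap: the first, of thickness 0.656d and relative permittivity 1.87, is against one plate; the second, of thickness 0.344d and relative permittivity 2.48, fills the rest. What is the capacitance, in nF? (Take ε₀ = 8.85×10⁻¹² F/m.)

Stacked slabs ⇒ two capacitors in series, each with the full plate area.
C₁ = κ₁ε₀A/d₁ = 1.87 × 8.85×10⁻¹² × 0.146 / 2.37×10⁻⁴ = 1.02×10⁻⁸ F.
C₂ = κ₂ε₀A/d₂ = 2.48 × 8.85×10⁻¹² × 0.146 / 1.24×10⁻⁴ = 2.58×10⁻⁸ F.
C = (1/C₁ + 1/C₂)⁻¹ = 7.31×10⁻⁹ F.

7.31 nF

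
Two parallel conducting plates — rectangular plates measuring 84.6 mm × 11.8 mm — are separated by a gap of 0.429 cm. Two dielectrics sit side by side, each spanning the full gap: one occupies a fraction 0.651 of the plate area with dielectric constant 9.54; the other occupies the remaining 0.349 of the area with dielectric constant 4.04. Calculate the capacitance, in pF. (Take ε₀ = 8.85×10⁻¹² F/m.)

15.7 pF

A = 84.6 × 11.8 mm² = 9.98×10⁻⁴ m².
Side-by-side slabs ⇒ two capacitors in parallel, each spanning the full gap.
C₁ = κ₁ε₀A₁/d = 9.54 × 8.85×10⁻¹² × 6.50×10⁻⁴ / 4.29×10⁻³ = 1.28×10⁻¹¹ F.
C₂ = κ₂ε₀A₂/d = 4.04 × 8.85×10⁻¹² × 3.48×10⁻⁴ / 4.29×10⁻³ = 2.90×10⁻¹² F.
C = C₁ + C₂ = 1.57×10⁻¹¹ F.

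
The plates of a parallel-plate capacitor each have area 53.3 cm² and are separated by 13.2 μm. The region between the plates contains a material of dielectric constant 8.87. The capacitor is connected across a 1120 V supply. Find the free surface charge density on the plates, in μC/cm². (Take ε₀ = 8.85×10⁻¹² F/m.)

0.666 μC/cm²

A = 53.3 cm² = 5.33×10⁻³ m².
C = κε₀A/d = 8.87 × 8.85×10⁻¹² × 5.33×10⁻³ / 1.32×10⁻⁵ = 3.17×10⁻⁸ F.
σ = Q/A = CV/A = 3.17×10⁻⁸ × 1120 / 5.33×10⁻³ = 6.66×10⁻³ C/m².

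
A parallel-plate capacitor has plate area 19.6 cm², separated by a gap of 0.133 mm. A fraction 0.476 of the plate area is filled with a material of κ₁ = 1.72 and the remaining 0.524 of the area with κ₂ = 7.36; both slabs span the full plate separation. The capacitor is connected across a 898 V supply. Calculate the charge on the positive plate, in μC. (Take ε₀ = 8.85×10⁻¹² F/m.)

A = 19.6 cm² = 1.96×10⁻³ m².
Side-by-side slabs ⇒ two capacitors in parallel, each spanning the full gap.
C₁ = κ₁ε₀A₁/d = 1.72 × 8.85×10⁻¹² × 9.33×10⁻⁴ / 1.33×10⁻⁴ = 1.07×10⁻¹⁰ F.
C₂ = κ₂ε₀A₂/d = 7.36 × 8.85×10⁻¹² × 1.03×10⁻³ / 1.33×10⁻⁴ = 5.03×10⁻¹⁰ F.
C = C₁ + C₂ = 6.10×10⁻¹⁰ F.
Q = CV = 6.10×10⁻¹⁰ × 898 = 5.48×10⁻⁷ C.

0.548 μC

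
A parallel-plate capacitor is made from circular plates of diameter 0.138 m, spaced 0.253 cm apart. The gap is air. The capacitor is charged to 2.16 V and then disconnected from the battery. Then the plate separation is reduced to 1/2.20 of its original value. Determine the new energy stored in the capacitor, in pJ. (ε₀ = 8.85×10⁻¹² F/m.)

55.5 pJ

A = π(0.138/2 m)² = 1.50×10⁻² m².
Initially C₁ = ε₀A/d = 8.85×10⁻¹² × 1.50×10⁻² / 2.53×10⁻³ = 5.23×10⁻¹¹ F.
U₁ = 1.22×10⁻¹⁰ J.
Isolated ⇒ Q is held fixed. C₂ = 2.20 C₁ and U = Q²/(2C), so U₂/U₁ = C₁/C₂ = 0.455.
U₂ = 0.455 × 1.22×10⁻¹⁰ = 5.55×10⁻¹¹ J.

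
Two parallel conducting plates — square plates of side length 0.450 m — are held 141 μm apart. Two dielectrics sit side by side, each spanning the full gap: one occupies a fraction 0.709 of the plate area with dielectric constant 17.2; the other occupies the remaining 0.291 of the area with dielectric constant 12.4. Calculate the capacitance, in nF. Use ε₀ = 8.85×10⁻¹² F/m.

C ≈ 201 nF

A = (0.450 m)² = 0.203 m².
Side-by-side slabs ⇒ two capacitors in parallel, each spanning the full gap.
C₁ = κ₁ε₀A₁/d = 17.2 × 8.85×10⁻¹² × 0.144 / 1.41×10⁻⁴ = 1.55×10⁻⁷ F.
C₂ = κ₂ε₀A₂/d = 12.4 × 8.85×10⁻¹² × 5.89×10⁻² / 1.41×10⁻⁴ = 4.59×10⁻⁸ F.
C = C₁ + C₂ = 2.01×10⁻⁷ F.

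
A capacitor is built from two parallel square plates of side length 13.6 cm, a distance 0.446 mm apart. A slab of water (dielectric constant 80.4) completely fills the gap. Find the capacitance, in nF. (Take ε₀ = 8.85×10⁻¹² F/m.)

A = (13.6 cm)² = 1.85×10⁻² m².
C = κε₀A/d = 80.4 × 8.85×10⁻¹² × 1.85×10⁻² / 4.46×10⁻⁴ = 2.95×10⁻⁸ F.

29.5 nF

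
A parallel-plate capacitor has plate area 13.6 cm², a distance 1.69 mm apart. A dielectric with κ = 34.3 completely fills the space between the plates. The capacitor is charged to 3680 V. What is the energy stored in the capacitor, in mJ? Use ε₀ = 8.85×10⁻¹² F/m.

U ≈ 1.65 mJ

A = 13.6 cm² = 1.36×10⁻³ m².
C = κε₀A/d = 34.3 × 8.85×10⁻¹² × 1.36×10⁻³ / 1.69×10⁻³ = 2.44×10⁻¹⁰ F.
U = ½CV² = ½ × 2.44×10⁻¹⁰ × (3680)² = 1.65×10⁻³ J.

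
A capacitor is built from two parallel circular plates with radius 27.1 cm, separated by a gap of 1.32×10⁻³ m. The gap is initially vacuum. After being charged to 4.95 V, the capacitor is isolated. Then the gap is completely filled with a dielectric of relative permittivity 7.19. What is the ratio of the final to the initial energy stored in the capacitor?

Isolated ⇒ Q is held fixed.
C₂ = 7.19 C₁ and U = Q²/(2C), so U₂/U₁ = C₁/C₂ = 0.139.

U₂/U₁ ≈ 0.139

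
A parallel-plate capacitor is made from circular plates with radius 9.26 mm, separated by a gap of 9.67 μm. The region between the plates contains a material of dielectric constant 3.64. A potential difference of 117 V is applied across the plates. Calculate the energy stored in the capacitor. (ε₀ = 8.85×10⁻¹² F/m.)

6.14 μJ

A = π(9.26 mm)² = 2.69×10⁻⁴ m².
C = κε₀A/d = 3.64 × 8.85×10⁻¹² × 2.69×10⁻⁴ / 9.67×10⁻⁶ = 8.97×10⁻¹⁰ F.
U = ½CV² = ½ × 8.97×10⁻¹⁰ × (117)² = 6.14×10⁻⁶ J.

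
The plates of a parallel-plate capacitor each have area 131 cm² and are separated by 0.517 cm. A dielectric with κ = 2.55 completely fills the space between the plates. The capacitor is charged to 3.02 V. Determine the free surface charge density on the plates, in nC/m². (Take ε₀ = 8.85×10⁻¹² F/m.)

σ ≈ 13.2 nC/m²

A = 131 cm² = 1.31×10⁻² m².
C = κε₀A/d = 2.55 × 8.85×10⁻¹² × 1.31×10⁻² / 5.17×10⁻³ = 5.72×10⁻¹¹ F.
σ = Q/A = CV/A = 5.72×10⁻¹¹ × 3.02 / 1.31×10⁻² = 1.32×10⁻⁸ C/m².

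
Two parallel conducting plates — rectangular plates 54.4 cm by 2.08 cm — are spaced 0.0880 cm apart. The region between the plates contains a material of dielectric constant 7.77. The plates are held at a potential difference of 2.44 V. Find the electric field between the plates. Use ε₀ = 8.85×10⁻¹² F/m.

E ≈ 2.77 V/mm

E = V/d = 2.44 / 8.80×10⁻⁴ = 2.77×10³ V/m.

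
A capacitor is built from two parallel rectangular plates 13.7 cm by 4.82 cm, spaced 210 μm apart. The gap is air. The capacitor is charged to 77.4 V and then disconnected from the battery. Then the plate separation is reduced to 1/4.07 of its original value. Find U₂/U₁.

0.246

Isolated ⇒ Q is held fixed.
C₂ = 4.07 C₁ and U = Q²/(2C), so U₂/U₁ = C₁/C₂ = 0.246.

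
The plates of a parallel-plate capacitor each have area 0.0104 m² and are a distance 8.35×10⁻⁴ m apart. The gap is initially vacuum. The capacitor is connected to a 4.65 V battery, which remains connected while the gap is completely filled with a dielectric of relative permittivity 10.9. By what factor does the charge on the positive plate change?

Battery connected ⇒ V is held fixed.
C₂ = 10.9 C₁ and Q = CV, so Q₂/Q₁ = C₂/C₁ = 10.9.

10.9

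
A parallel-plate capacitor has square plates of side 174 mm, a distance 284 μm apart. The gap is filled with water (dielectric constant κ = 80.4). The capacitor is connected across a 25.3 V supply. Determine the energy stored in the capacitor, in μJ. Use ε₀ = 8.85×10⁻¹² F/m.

A = (174 mm)² = 3.03×10⁻² m².
C = κε₀A/d = 80.4 × 8.85×10⁻¹² × 3.03×10⁻² / 2.84×10⁻⁴ = 7.59×10⁻⁸ F.
U = ½CV² = ½ × 7.59×10⁻⁸ × (25.3)² = 2.43×10⁻⁵ J.

24.3 μJ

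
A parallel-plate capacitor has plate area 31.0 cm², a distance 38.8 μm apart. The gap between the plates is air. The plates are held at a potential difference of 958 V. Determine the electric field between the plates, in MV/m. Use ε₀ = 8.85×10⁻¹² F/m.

E = V/d = 958 / 3.88×10⁻⁵ = 2.47×10⁷ V/m.

24.7 MV/m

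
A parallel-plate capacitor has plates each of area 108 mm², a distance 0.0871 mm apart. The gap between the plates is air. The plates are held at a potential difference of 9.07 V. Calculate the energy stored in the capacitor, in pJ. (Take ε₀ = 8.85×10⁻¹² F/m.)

451 pJ

A = 108 mm² = 1.08×10⁻⁴ m².
C = ε₀A/d = 8.85×10⁻¹² × 1.08×10⁻⁴ / 8.71×10⁻⁵ = 1.10×10⁻¹¹ F.
U = ½CV² = ½ × 1.10×10⁻¹¹ × (9.07)² = 4.51×10⁻¹⁰ J.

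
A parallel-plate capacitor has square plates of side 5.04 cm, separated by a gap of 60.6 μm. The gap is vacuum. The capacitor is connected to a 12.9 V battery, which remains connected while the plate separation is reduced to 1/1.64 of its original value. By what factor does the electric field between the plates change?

1.64

Battery connected ⇒ V is held fixed.
E = V/d, so E₂/E₁ = d₁/d₂ = 1.64.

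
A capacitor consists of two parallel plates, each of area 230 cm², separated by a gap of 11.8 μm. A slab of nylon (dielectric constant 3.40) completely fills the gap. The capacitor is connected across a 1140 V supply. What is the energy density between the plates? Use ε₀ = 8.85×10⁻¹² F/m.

1.40×10¹¹ μJ/m³

E = V/d = 1140 / 1.18×10⁻⁵ = 9.66×10⁷ V/m.
u = ½κε₀E² = ½ × 3.40 × 8.85×10⁻¹² × (9.66×10⁷)² = 1.40×10⁵ J/m³.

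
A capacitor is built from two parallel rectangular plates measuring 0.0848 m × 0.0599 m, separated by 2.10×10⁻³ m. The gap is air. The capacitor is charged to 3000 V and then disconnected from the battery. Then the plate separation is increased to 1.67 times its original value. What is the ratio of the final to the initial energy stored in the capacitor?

Isolated ⇒ Q is held fixed.
C₂ = 0.599 C₁ and U = Q²/(2C), so U₂/U₁ = C₁/C₂ = 1.67.

1.67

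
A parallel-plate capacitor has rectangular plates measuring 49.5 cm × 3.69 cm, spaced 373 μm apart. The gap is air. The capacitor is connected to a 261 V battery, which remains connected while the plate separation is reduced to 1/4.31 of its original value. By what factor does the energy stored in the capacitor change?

4.31

Battery connected ⇒ V is held fixed.
C₂ = 4.31 C₁ and U = ½CV², so U₂/U₁ = C₂/C₁ = 4.31.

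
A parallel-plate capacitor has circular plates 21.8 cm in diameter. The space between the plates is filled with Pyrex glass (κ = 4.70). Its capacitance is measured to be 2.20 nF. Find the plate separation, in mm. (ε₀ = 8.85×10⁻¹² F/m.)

A = π(21.8/2 cm)² = 3.73×10⁻² m².
d = κε₀A/C = 4.70 × 8.85×10⁻¹² × 3.73×10⁻² / 2.20×10⁻⁹ = 7.06×10⁻⁴ m.

d ≈ 0.706 mm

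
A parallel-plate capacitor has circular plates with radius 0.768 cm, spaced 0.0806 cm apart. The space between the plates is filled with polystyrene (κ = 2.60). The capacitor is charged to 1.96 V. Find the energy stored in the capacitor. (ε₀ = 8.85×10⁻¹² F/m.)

U ≈ 10.2 pJ

A = π(0.768 cm)² = 1.85×10⁻⁴ m².
C = κε₀A/d = 2.60 × 8.85×10⁻¹² × 1.85×10⁻⁴ / 8.06×10⁻⁴ = 5.29×10⁻¹² F.
U = ½CV² = ½ × 5.29×10⁻¹² × (1.96)² = 1.02×10⁻¹¹ J.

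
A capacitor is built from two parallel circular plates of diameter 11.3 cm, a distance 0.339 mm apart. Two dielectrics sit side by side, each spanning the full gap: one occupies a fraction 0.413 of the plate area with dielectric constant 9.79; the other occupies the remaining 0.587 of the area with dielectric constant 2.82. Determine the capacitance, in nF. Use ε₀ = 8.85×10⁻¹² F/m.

1.49 nF

A = π(11.3/2 cm)² = 1.00×10⁻² m².
Side-by-side slabs ⇒ two capacitors in parallel, each spanning the full gap.
C₁ = κ₁ε₀A₁/d = 9.79 × 8.85×10⁻¹² × 4.14×10⁻³ / 3.39×10⁻⁴ = 1.06×10⁻⁹ F.
C₂ = κ₂ε₀A₂/d = 2.82 × 8.85×10⁻¹² × 5.89×10⁻³ / 3.39×10⁻⁴ = 4.33×10⁻¹⁰ F.
C = C₁ + C₂ = 1.49×10⁻⁹ F.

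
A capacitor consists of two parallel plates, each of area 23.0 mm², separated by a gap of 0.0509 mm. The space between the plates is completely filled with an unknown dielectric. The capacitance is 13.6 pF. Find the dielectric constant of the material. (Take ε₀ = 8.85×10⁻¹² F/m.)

κ ≈ 3.40

A = 23.0 mm² = 2.30×10⁻⁵ m².
κ = Cd/(ε₀A) = 1.36×10⁻¹¹ × 5.09×10⁻⁵ / (8.85×10⁻¹² × 2.30×10⁻⁵) = 3.40.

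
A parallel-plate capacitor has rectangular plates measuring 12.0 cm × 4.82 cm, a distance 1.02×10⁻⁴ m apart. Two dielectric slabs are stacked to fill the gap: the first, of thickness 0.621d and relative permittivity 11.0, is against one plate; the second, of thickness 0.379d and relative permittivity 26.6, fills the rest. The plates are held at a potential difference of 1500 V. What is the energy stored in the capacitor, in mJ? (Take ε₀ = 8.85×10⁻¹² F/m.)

U ≈ 7.99 mJ

A = 12.0 × 4.82 cm² = 5.78×10⁻³ m².
Stacked slabs ⇒ two capacitors in series, each with the full plate area.
C₁ = κ₁ε₀A/d₁ = 11.0 × 8.85×10⁻¹² × 5.78×10⁻³ / 6.33×10⁻⁵ = 8.89×10⁻⁹ F.
C₂ = κ₂ε₀A/d₂ = 26.6 × 8.85×10⁻¹² × 5.78×10⁻³ / 3.87×10⁻⁵ = 3.52×10⁻⁸ F.
C = (1/C₁ + 1/C₂)⁻¹ = 7.10×10⁻⁹ F.
U = ½CV² = ½ × 7.10×10⁻⁹ × (1500)² = 7.99×10⁻³ J.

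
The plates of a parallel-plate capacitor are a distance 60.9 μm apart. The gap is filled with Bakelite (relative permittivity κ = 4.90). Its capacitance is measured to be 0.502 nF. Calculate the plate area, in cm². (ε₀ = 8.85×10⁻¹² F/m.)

A = Cd/(κε₀) = 5.02×10⁻¹⁰ × 6.09×10⁻⁵ / (4.90 × 8.85×10⁻¹²) = 7.05×10⁻⁴ m².

A ≈ 7.05 cm²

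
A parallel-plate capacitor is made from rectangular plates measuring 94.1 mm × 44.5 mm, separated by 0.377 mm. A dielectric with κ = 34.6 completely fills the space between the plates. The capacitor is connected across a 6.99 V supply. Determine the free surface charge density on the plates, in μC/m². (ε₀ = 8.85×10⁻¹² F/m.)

A = 94.1 × 44.5 mm² = 4.19×10⁻³ m².
C = κε₀A/d = 34.6 × 8.85×10⁻¹² × 4.19×10⁻³ / 3.77×10⁻⁴ = 3.40×10⁻⁹ F.
σ = Q/A = CV/A = 3.40×10⁻⁹ × 6.99 / 4.19×10⁻³ = 5.68×10⁻⁶ C/m².

σ ≈ 5.68 μC/m²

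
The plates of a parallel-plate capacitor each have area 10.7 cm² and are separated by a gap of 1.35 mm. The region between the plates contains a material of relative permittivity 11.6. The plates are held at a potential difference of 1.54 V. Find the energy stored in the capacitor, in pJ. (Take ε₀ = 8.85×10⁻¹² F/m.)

96.5 pJ

A = 10.7 cm² = 1.07×10⁻³ m².
C = κε₀A/d = 11.6 × 8.85×10⁻¹² × 1.07×10⁻³ / 1.35×10⁻³ = 8.14×10⁻¹¹ F.
U = ½CV² = ½ × 8.14×10⁻¹¹ × (1.54)² = 9.65×10⁻¹¹ J.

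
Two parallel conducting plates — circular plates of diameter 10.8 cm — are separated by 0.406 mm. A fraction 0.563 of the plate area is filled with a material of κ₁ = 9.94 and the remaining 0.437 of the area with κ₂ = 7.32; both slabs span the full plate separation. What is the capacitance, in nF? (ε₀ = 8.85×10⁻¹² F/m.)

C ≈ 1.76 nF

A = π(10.8/2 cm)² = 9.16×10⁻³ m².
Side-by-side slabs ⇒ two capacitors in parallel, each spanning the full gap.
C₁ = κ₁ε₀A₁/d = 9.94 × 8.85×10⁻¹² × 5.16×10⁻³ / 4.06×10⁻⁴ = 1.12×10⁻⁹ F.
C₂ = κ₂ε₀A₂/d = 7.32 × 8.85×10⁻¹² × 4.00×10⁻³ / 4.06×10⁻⁴ = 6.39×10⁻¹⁰ F.
C = C₁ + C₂ = 1.76×10⁻⁹ F.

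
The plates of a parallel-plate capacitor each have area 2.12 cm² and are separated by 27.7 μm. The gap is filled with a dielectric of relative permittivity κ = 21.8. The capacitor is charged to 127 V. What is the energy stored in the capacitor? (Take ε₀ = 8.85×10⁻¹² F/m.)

U ≈ 11.9 μJ

A = 2.12 cm² = 2.12×10⁻⁴ m².
C = κε₀A/d = 21.8 × 8.85×10⁻¹² × 2.12×10⁻⁴ / 2.77×10⁻⁵ = 1.48×10⁻⁹ F.
U = ½CV² = ½ × 1.48×10⁻⁹ × (127)² = 1.19×10⁻⁵ J.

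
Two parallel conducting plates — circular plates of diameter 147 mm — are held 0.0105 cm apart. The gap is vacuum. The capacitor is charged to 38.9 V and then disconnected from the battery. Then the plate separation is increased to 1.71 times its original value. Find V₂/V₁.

1.71

Isolated ⇒ Q is held fixed.
C₂ = 0.585 C₁ and V = Q/C, so V₂/V₁ = C₁/C₂ = 1.71.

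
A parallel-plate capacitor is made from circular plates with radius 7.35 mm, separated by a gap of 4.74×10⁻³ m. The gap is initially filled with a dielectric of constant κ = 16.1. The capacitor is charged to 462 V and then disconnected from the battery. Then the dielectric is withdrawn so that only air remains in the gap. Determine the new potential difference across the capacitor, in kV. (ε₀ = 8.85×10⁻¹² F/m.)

A = π(7.35 mm)² = 1.70×10⁻⁴ m².
Initially C₁ = κε₀A/d = 16.1 × 8.85×10⁻¹² × 1.70×10⁻⁴ / 4.74×10⁻³ = 5.10×10⁻¹² F.
V₁ = 4.62×10² V.
Isolated ⇒ Q is held fixed. C₂ = 0.0621 C₁ and V = Q/C, so V₂/V₁ = C₁/C₂ = 16.1.
V₂ = 16.1 × 4.62×10² = 7.44×10³ V.

7.44 kV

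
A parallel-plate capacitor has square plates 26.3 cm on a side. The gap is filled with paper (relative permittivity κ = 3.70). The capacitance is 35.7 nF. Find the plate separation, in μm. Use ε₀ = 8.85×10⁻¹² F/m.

d ≈ 63.4 μm

A = (26.3 cm)² = 6.92×10⁻² m².
d = κε₀A/C = 3.70 × 8.85×10⁻¹² × 6.92×10⁻² / 3.57×10⁻⁸ = 6.34×10⁻⁵ m.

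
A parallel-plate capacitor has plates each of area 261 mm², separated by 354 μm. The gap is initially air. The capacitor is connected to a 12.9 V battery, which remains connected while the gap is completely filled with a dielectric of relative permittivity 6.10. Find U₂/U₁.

U₂/U₁ ≈ 6.10

Battery connected ⇒ V is held fixed.
C₂ = 6.10 C₁ and U = ½CV², so U₂/U₁ = C₂/C₁ = 6.10.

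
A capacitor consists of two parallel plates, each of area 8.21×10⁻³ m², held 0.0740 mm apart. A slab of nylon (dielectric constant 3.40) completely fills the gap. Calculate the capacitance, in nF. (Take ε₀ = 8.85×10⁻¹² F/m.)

3.34 nF

C = κε₀A/d = 3.40 × 8.85×10⁻¹² × 8.21×10⁻³ / 7.40×10⁻⁵ = 3.34×10⁻⁹ F.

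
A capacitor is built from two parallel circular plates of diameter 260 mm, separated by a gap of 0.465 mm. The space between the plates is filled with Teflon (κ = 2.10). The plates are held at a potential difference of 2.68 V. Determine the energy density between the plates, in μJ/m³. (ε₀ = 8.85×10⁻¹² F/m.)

E = V/d = 2.68 / 4.65×10⁻⁴ = 5.76×10³ V/m.
u = ½κε₀E² = ½ × 2.10 × 8.85×10⁻¹² × (5.76×10³)² = 3.09×10⁻⁴ J/m³.

309 μJ/m³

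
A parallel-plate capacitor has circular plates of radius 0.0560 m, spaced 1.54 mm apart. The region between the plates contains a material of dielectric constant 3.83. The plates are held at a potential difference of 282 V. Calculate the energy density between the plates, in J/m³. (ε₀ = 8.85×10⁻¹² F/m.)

E = V/d = 282 / 1.54×10⁻³ = 1.83×10⁵ V/m.
u = ½κε₀E² = ½ × 3.83 × 8.85×10⁻¹² × (1.83×10⁵)² = 0.568 J/m³.

u ≈ 0.568 J/m³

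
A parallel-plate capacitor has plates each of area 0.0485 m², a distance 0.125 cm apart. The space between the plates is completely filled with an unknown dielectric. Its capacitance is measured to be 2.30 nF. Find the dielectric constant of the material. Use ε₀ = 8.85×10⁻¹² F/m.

κ ≈ 6.70

κ = Cd/(ε₀A) = 2.30×10⁻⁹ × 1.25×10⁻³ / (8.85×10⁻¹² × 4.85×10⁻²) = 6.70.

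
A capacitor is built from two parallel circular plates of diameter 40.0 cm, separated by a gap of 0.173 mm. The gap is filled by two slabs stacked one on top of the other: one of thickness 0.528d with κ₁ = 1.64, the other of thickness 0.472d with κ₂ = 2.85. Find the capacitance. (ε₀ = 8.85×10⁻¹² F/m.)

A = π(40.0/2 cm)² = 0.126 m².
Stacked slabs ⇒ two capacitors in series, each with the full plate area.
C₁ = κ₁ε₀A/d₁ = 1.64 × 8.85×10⁻¹² × 0.126 / 9.13×10⁻⁵ = 2.00×10⁻⁸ F.
C₂ = κ₂ε₀A/d₂ = 2.85 × 8.85×10⁻¹² × 0.126 / 8.17×10⁻⁵ = 3.88×10⁻⁸ F.
C = (1/C₁ + 1/C₂)⁻¹ = 1.32×10⁻⁸ F.

C ≈ 13.2 nF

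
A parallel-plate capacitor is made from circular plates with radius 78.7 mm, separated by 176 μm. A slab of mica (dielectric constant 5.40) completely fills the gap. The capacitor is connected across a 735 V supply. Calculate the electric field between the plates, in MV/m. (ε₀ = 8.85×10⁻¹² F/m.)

E = V/d = 735 / 1.76×10⁻⁴ = 4.18×10⁶ V/m.

E ≈ 4.18 MV/m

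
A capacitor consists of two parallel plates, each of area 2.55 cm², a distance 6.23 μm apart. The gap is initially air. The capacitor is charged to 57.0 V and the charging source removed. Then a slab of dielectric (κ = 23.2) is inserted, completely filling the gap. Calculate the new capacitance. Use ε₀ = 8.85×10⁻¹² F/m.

A = 2.55 cm² = 2.55×10⁻⁴ m².
Initially C₁ = ε₀A/d = 8.85×10⁻¹² × 2.55×10⁻⁴ / 6.23×10⁻⁶ = 3.62×10⁻¹⁰ F.
C = κε₀A/d scales with κ, so C₂/C₁ = κ = 23.2.
C₂ = 23.2 × 3.62×10⁻¹⁰ = 8.40×10⁻⁹ F.

C ≈ 8.40 nF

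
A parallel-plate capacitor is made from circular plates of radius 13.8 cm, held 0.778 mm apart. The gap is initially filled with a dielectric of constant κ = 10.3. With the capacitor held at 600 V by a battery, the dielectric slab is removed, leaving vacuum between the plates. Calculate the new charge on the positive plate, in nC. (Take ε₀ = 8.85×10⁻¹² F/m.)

A = π(13.8 cm)² = 5.98×10⁻² m².
Initially C₁ = κε₀A/d = 10.3 × 8.85×10⁻¹² × 5.98×10⁻² / 7.78×10⁻⁴ = 7.01×10⁻⁹ F.
Q₁ = 4.21×10⁻⁶ C.
Battery connected ⇒ V is held fixed. C₂ = 0.0971 C₁ and Q = CV, so Q₂/Q₁ = C₂/C₁ = 0.0971.
Q₂ = 0.0971 × 4.21×10⁻⁶ = 4.08×10⁻⁷ C.

Q ≈ 408 nC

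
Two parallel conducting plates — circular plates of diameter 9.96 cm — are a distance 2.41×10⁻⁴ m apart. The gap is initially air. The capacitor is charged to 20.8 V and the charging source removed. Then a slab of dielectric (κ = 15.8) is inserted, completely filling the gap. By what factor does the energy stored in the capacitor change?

0.0633

Isolated ⇒ Q is held fixed.
C₂ = 15.8 C₁ and U = Q²/(2C), so U₂/U₁ = C₁/C₂ = 0.0633.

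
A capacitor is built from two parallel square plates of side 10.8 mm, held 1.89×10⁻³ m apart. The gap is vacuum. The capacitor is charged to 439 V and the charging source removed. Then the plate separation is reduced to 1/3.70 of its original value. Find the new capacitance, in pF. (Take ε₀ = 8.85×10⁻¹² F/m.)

C ≈ 2.02 pF

A = (10.8 mm)² = 1.17×10⁻⁴ m².
Initially C₁ = ε₀A/d = 8.85×10⁻¹² × 1.17×10⁻⁴ / 1.89×10⁻³ = 5.46×10⁻¹³ F.
C = ε₀A/d scales as 1/d, so C₂/C₁ = d₁/d₂ = 3.70.
C₂ = 3.70 × 5.46×10⁻¹³ = 2.02×10⁻¹² F.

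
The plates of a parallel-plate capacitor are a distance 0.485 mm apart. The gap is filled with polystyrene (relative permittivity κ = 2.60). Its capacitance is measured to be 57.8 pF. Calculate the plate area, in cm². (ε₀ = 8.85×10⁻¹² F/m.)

A = Cd/(κε₀) = 5.78×10⁻¹¹ × 4.85×10⁻⁴ / (2.60 × 8.85×10⁻¹²) = 1.22×10⁻³ m².

A ≈ 12.2 cm²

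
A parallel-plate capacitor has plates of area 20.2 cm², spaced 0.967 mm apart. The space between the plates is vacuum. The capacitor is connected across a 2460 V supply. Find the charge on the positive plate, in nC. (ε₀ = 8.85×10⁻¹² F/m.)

A = 20.2 cm² = 2.02×10⁻³ m².
C = ε₀A/d = 8.85×10⁻¹² × 2.02×10⁻³ / 9.67×10⁻⁴ = 1.85×10⁻¹¹ F.
Q = CV = 1.85×10⁻¹¹ × 2460 = 4.55×10⁻⁸ C.

45.5 nC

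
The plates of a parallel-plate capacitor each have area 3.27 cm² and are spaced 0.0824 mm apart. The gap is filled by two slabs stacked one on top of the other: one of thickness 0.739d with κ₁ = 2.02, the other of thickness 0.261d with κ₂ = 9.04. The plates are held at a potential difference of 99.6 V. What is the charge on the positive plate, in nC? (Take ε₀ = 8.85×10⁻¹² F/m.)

Q ≈ 8.86 nC

A = 3.27 cm² = 3.27×10⁻⁴ m².
Stacked slabs ⇒ two capacitors in series, each with the full plate area.
C₁ = κ₁ε₀A/d₁ = 2.02 × 8.85×10⁻¹² × 3.27×10⁻⁴ / 6.09×10⁻⁵ = 9.60×10⁻¹¹ F.
C₂ = κ₂ε₀A/d₂ = 9.04 × 8.85×10⁻¹² × 3.27×10⁻⁴ / 2.15×10⁻⁵ = 1.22×10⁻⁹ F.
C = (1/C₁ + 1/C₂)⁻¹ = 8.90×10⁻¹¹ F.
Q = CV = 8.90×10⁻¹¹ × 99.6 = 8.86×10⁻⁹ C.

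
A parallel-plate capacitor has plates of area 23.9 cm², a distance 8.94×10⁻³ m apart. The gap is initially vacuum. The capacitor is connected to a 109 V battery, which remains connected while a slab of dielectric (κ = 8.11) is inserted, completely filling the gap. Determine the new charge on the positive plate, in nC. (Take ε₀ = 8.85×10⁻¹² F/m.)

A = 23.9 cm² = 2.39×10⁻³ m².
Initially C₁ = ε₀A/d = 8.85×10⁻¹² × 2.39×10⁻³ / 8.94×10⁻³ = 2.37×10⁻¹² F.
Q₁ = 2.58×10⁻¹⁰ C.
Battery connected ⇒ V is held fixed. C₂ = 8.11 C₁ and Q = CV, so Q₂/Q₁ = C₂/C₁ = 8.11.
Q₂ = 8.11 × 2.58×10⁻¹⁰ = 2.09×10⁻⁹ C.

2.09 nC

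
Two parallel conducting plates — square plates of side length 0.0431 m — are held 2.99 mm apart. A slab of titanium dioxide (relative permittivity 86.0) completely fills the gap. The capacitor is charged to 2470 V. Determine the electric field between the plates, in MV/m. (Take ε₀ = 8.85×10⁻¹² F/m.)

0.826 MV/m

E = V/d = 2470 / 2.99×10⁻³ = 8.26×10⁵ V/m.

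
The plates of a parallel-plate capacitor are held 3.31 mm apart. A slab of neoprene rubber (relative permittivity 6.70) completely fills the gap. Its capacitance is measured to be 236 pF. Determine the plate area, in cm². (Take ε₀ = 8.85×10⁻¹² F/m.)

A ≈ 132 cm²

A = Cd/(κε₀) = 2.36×10⁻¹⁰ × 3.31×10⁻³ / (6.70 × 8.85×10⁻¹²) = 1.32×10⁻² m².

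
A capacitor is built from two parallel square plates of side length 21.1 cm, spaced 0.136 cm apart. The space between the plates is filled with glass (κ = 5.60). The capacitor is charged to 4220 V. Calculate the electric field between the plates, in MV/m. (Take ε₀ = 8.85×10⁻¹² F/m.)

E = V/d = 4220 / 1.36×10⁻³ = 3.10×10⁶ V/m.

E ≈ 3.10 MV/m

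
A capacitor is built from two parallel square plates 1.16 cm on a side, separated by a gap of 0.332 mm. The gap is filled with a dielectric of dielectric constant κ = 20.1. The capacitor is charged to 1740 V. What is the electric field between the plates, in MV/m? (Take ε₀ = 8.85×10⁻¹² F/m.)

E = V/d = 1740 / 3.32×10⁻⁴ = 5.24×10⁶ V/m.

E ≈ 5.24 MV/m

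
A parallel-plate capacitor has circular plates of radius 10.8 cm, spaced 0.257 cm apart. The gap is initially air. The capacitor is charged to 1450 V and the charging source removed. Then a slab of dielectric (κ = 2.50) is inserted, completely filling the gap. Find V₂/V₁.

0.400

Isolated ⇒ Q is held fixed.
C₂ = 2.50 C₁ and V = Q/C, so V₂/V₁ = C₁/C₂ = 0.400.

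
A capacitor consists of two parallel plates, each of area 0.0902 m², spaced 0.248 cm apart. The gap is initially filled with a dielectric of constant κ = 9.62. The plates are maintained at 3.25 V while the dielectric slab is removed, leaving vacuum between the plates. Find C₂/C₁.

C = κε₀A/d scales with κ, so C₂/C₁ = 1/κ = 1/9.62 = 0.104.

C₂/C₁ ≈ 0.104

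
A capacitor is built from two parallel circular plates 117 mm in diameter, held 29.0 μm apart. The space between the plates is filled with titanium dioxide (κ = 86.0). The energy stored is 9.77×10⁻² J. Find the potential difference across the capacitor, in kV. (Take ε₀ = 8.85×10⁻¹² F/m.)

V ≈ 0.832 kV

A = π(117/2 mm)² = 1.08×10⁻² m².
C = κε₀A/d = 86.0 × 8.85×10⁻¹² × 1.08×10⁻² / 2.90×10⁻⁵ = 2.82×10⁻⁷ F.
V = √(2U/C) = √(2 × 9.77×10⁻² / 2.82×10⁻⁷) = 8.32×10² V.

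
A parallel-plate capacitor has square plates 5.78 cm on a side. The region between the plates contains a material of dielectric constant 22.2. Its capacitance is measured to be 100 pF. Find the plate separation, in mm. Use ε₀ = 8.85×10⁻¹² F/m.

d ≈ 6.56 mm

A = (5.78 cm)² = 3.34×10⁻³ m².
d = κε₀A/C = 22.2 × 8.85×10⁻¹² × 3.34×10⁻³ / 1.00×10⁻¹⁰ = 6.56×10⁻³ m.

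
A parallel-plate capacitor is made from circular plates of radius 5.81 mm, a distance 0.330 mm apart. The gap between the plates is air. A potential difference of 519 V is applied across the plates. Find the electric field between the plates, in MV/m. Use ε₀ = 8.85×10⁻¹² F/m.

E = V/d = 519 / 3.30×10⁻⁴ = 1.57×10⁶ V/m.

E ≈ 1.57 MV/m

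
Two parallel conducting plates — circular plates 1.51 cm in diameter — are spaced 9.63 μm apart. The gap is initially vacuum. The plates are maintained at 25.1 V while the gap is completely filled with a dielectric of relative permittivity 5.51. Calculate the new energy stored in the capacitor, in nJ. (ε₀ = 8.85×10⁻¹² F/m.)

U ≈ 286 nJ

A = π(1.51/2 cm)² = 1.79×10⁻⁴ m².
Initially C₁ = ε₀A/d = 8.85×10⁻¹² × 1.79×10⁻⁴ / 9.63×10⁻⁶ = 1.65×10⁻¹⁰ F.
U₁ = 5.18×10⁻⁸ J.
Battery connected ⇒ V is held fixed. C₂ = 5.51 C₁ and U = ½CV², so U₂/U₁ = C₂/C₁ = 5.51.
U₂ = 5.51 × 5.18×10⁻⁸ = 2.86×10⁻⁷ J.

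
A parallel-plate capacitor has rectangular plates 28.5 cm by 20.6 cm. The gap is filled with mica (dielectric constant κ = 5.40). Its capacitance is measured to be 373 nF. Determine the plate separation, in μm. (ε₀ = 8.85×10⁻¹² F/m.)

A = 28.5 × 20.6 cm² = 5.87×10⁻² m².
d = κε₀A/C = 5.40 × 8.85×10⁻¹² × 5.87×10⁻² / 3.73×10⁻⁷ = 7.52×10⁻⁶ m.

7.52 μm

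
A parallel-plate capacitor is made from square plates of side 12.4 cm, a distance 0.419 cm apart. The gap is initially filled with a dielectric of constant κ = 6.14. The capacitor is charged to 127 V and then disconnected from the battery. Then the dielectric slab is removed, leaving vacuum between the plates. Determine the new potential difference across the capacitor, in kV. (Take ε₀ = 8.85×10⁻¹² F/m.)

V ≈ 0.780 kV

A = (12.4 cm)² = 1.54×10⁻² m².
Initially C₁ = κε₀A/d = 6.14 × 8.85×10⁻¹² × 1.54×10⁻² / 4.19×10⁻³ = 1.99×10⁻¹⁰ F.
V₁ = 1.27×10² V.
Isolated ⇒ Q is held fixed. C₂ = 0.163 C₁ and V = Q/C, so V₂/V₁ = C₁/C₂ = 6.14.
V₂ = 6.14 × 1.27×10² = 7.80×10² V.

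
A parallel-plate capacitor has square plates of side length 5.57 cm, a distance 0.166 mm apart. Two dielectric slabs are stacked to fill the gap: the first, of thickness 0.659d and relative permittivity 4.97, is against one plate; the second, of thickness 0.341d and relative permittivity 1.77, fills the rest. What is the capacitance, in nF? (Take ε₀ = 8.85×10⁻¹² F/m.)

A = (5.57 cm)² = 3.10×10⁻³ m².
Stacked slabs ⇒ two capacitors in series, each with the full plate area.
C₁ = κ₁ε₀A/d₁ = 4.97 × 8.85×10⁻¹² × 3.10×10⁻³ / 1.09×10⁻⁴ = 1.25×10⁻⁹ F.
C₂ = κ₂ε₀A/d₂ = 1.77 × 8.85×10⁻¹² × 3.10×10⁻³ / 5.66×10⁻⁵ = 8.59×10⁻¹⁰ F.
C = (1/C₁ + 1/C₂)⁻¹ = 5.09×10⁻¹⁰ F.

C ≈ 0.509 nF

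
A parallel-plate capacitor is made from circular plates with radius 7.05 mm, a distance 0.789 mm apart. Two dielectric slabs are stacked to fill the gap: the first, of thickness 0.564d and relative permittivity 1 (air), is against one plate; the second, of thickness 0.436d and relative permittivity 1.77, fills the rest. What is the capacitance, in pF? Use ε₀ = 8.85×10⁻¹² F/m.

A = π(7.05 mm)² = 1.56×10⁻⁴ m².
Stacked slabs ⇒ two capacitors in series, each with the full plate area.
C₁ = κ₁ε₀A/d₁ = 1.00 × 8.85×10⁻¹² × 1.56×10⁻⁴ / 4.45×10⁻⁴ = 3.11×10⁻¹² F.
C₂ = κ₂ε₀A/d₂ = 1.77 × 8.85×10⁻¹² × 1.56×10⁻⁴ / 3.44×10⁻⁴ = 7.11×10⁻¹² F.
C = (1/C₁ + 1/C₂)⁻¹ = 2.16×10⁻¹² F.

2.16 pF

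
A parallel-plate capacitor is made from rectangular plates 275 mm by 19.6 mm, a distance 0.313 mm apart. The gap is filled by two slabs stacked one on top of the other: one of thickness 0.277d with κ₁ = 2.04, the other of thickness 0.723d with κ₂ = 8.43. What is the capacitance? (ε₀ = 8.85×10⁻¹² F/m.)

A = 275 × 19.6 mm² = 5.39×10⁻³ m².
Stacked slabs ⇒ two capacitors in series, each with the full plate area.
C₁ = κ₁ε₀A/d₁ = 2.04 × 8.85×10⁻¹² × 5.39×10⁻³ / 8.67×10⁻⁵ = 1.12×10⁻⁹ F.
C₂ = κ₂ε₀A/d₂ = 8.43 × 8.85×10⁻¹² × 5.39×10⁻³ / 2.26×10⁻⁴ = 1.78×10⁻⁹ F.
C = (1/C₁ + 1/C₂)⁻¹ = 6.88×10⁻¹⁰ F.

0.688 nF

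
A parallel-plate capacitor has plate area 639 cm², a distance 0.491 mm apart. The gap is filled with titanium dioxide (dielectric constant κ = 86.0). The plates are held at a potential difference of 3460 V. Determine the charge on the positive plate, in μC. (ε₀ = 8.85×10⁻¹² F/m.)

A = 639 cm² = 6.39×10⁻² m².
C = κε₀A/d = 86.0 × 8.85×10⁻¹² × 6.39×10⁻² / 4.91×10⁻⁴ = 9.91×10⁻⁸ F.
Q = CV = 9.91×10⁻⁸ × 3460 = 3.43×10⁻⁴ C.

Q ≈ 343 μC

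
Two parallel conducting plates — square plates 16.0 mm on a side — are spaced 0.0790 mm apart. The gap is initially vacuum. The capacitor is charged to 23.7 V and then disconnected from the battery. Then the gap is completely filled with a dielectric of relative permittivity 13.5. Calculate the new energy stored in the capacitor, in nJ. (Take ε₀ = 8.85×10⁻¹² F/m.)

0.597 nJ

A = (16.0 mm)² = 2.56×10⁻⁴ m².
Initially C₁ = ε₀A/d = 8.85×10⁻¹² × 2.56×10⁻⁴ / 7.90×10⁻⁵ = 2.87×10⁻¹¹ F.
U₁ = 8.05×10⁻⁹ J.
Isolated ⇒ Q is held fixed. C₂ = 13.5 C₁ and U = Q²/(2C), so U₂/U₁ = C₁/C₂ = 0.0741.
U₂ = 0.0741 × 8.05×10⁻⁹ = 5.97×10⁻¹⁰ J.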